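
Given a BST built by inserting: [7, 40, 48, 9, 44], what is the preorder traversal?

Tree insertion order: [7, 40, 48, 9, 44]
Tree (level-order array): [7, None, 40, 9, 48, None, None, 44]
Preorder traversal: [7, 40, 9, 48, 44]


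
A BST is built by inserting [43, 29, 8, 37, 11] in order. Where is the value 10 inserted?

Starting tree (level order): [43, 29, None, 8, 37, None, 11]
Insertion path: 43 -> 29 -> 8 -> 11
Result: insert 10 as left child of 11
Final tree (level order): [43, 29, None, 8, 37, None, 11, None, None, 10]


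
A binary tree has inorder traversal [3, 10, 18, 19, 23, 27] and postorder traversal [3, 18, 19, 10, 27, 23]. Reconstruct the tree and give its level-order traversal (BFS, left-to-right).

Inorder:   [3, 10, 18, 19, 23, 27]
Postorder: [3, 18, 19, 10, 27, 23]
Algorithm: postorder visits root last, so walk postorder right-to-left;
each value is the root of the current inorder slice — split it at that
value, recurse on the right subtree first, then the left.
Recursive splits:
  root=23; inorder splits into left=[3, 10, 18, 19], right=[27]
  root=27; inorder splits into left=[], right=[]
  root=10; inorder splits into left=[3], right=[18, 19]
  root=19; inorder splits into left=[18], right=[]
  root=18; inorder splits into left=[], right=[]
  root=3; inorder splits into left=[], right=[]
Reconstructed level-order: [23, 10, 27, 3, 19, 18]


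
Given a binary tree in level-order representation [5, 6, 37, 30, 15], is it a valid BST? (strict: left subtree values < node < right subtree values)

Level-order array: [5, 6, 37, 30, 15]
Validate using subtree bounds (lo, hi): at each node, require lo < value < hi,
then recurse left with hi=value and right with lo=value.
Preorder trace (stopping at first violation):
  at node 5 with bounds (-inf, +inf): OK
  at node 6 with bounds (-inf, 5): VIOLATION
Node 6 violates its bound: not (-inf < 6 < 5).
Result: Not a valid BST


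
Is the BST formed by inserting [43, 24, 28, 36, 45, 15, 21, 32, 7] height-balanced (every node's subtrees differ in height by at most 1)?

Tree (level-order array): [43, 24, 45, 15, 28, None, None, 7, 21, None, 36, None, None, None, None, 32]
Definition: a tree is height-balanced if, at every node, |h(left) - h(right)| <= 1 (empty subtree has height -1).
Bottom-up per-node check:
  node 7: h_left=-1, h_right=-1, diff=0 [OK], height=0
  node 21: h_left=-1, h_right=-1, diff=0 [OK], height=0
  node 15: h_left=0, h_right=0, diff=0 [OK], height=1
  node 32: h_left=-1, h_right=-1, diff=0 [OK], height=0
  node 36: h_left=0, h_right=-1, diff=1 [OK], height=1
  node 28: h_left=-1, h_right=1, diff=2 [FAIL (|-1-1|=2 > 1)], height=2
  node 24: h_left=1, h_right=2, diff=1 [OK], height=3
  node 45: h_left=-1, h_right=-1, diff=0 [OK], height=0
  node 43: h_left=3, h_right=0, diff=3 [FAIL (|3-0|=3 > 1)], height=4
Node 28 violates the condition: |-1 - 1| = 2 > 1.
Result: Not balanced


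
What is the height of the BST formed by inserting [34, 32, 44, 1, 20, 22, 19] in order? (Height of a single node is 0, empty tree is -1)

Insertion order: [34, 32, 44, 1, 20, 22, 19]
Tree (level-order array): [34, 32, 44, 1, None, None, None, None, 20, 19, 22]
Compute height bottom-up (empty subtree = -1):
  height(19) = 1 + max(-1, -1) = 0
  height(22) = 1 + max(-1, -1) = 0
  height(20) = 1 + max(0, 0) = 1
  height(1) = 1 + max(-1, 1) = 2
  height(32) = 1 + max(2, -1) = 3
  height(44) = 1 + max(-1, -1) = 0
  height(34) = 1 + max(3, 0) = 4
Height = 4


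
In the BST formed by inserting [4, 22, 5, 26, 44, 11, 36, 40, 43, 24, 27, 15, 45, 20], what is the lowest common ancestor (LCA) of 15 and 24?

Tree insertion order: [4, 22, 5, 26, 44, 11, 36, 40, 43, 24, 27, 15, 45, 20]
Tree (level-order array): [4, None, 22, 5, 26, None, 11, 24, 44, None, 15, None, None, 36, 45, None, 20, 27, 40, None, None, None, None, None, None, None, 43]
In a BST, the LCA of p=15, q=24 is the first node v on the
root-to-leaf path with p <= v <= q (go left if both < v, right if both > v).
Walk from root:
  at 4: both 15 and 24 > 4, go right
  at 22: 15 <= 22 <= 24, this is the LCA
LCA = 22


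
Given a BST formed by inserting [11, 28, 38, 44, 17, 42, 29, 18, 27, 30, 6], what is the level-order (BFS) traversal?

Tree insertion order: [11, 28, 38, 44, 17, 42, 29, 18, 27, 30, 6]
Tree (level-order array): [11, 6, 28, None, None, 17, 38, None, 18, 29, 44, None, 27, None, 30, 42]
BFS from the root, enqueuing left then right child of each popped node:
  queue [11] -> pop 11, enqueue [6, 28], visited so far: [11]
  queue [6, 28] -> pop 6, enqueue [none], visited so far: [11, 6]
  queue [28] -> pop 28, enqueue [17, 38], visited so far: [11, 6, 28]
  queue [17, 38] -> pop 17, enqueue [18], visited so far: [11, 6, 28, 17]
  queue [38, 18] -> pop 38, enqueue [29, 44], visited so far: [11, 6, 28, 17, 38]
  queue [18, 29, 44] -> pop 18, enqueue [27], visited so far: [11, 6, 28, 17, 38, 18]
  queue [29, 44, 27] -> pop 29, enqueue [30], visited so far: [11, 6, 28, 17, 38, 18, 29]
  queue [44, 27, 30] -> pop 44, enqueue [42], visited so far: [11, 6, 28, 17, 38, 18, 29, 44]
  queue [27, 30, 42] -> pop 27, enqueue [none], visited so far: [11, 6, 28, 17, 38, 18, 29, 44, 27]
  queue [30, 42] -> pop 30, enqueue [none], visited so far: [11, 6, 28, 17, 38, 18, 29, 44, 27, 30]
  queue [42] -> pop 42, enqueue [none], visited so far: [11, 6, 28, 17, 38, 18, 29, 44, 27, 30, 42]
Result: [11, 6, 28, 17, 38, 18, 29, 44, 27, 30, 42]


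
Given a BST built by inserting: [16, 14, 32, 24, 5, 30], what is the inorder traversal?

Tree insertion order: [16, 14, 32, 24, 5, 30]
Tree (level-order array): [16, 14, 32, 5, None, 24, None, None, None, None, 30]
Inorder traversal: [5, 14, 16, 24, 30, 32]


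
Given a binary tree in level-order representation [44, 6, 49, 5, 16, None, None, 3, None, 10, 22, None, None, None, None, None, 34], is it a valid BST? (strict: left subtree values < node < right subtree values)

Level-order array: [44, 6, 49, 5, 16, None, None, 3, None, 10, 22, None, None, None, None, None, 34]
Validate using subtree bounds (lo, hi): at each node, require lo < value < hi,
then recurse left with hi=value and right with lo=value.
Preorder trace (stopping at first violation):
  at node 44 with bounds (-inf, +inf): OK
  at node 6 with bounds (-inf, 44): OK
  at node 5 with bounds (-inf, 6): OK
  at node 3 with bounds (-inf, 5): OK
  at node 16 with bounds (6, 44): OK
  at node 10 with bounds (6, 16): OK
  at node 22 with bounds (16, 44): OK
  at node 34 with bounds (22, 44): OK
  at node 49 with bounds (44, +inf): OK
No violation found at any node.
Result: Valid BST


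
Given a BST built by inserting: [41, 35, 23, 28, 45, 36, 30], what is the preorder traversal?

Tree insertion order: [41, 35, 23, 28, 45, 36, 30]
Tree (level-order array): [41, 35, 45, 23, 36, None, None, None, 28, None, None, None, 30]
Preorder traversal: [41, 35, 23, 28, 30, 36, 45]


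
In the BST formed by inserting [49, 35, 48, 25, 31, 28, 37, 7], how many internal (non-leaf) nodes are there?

Tree built from: [49, 35, 48, 25, 31, 28, 37, 7]
Tree (level-order array): [49, 35, None, 25, 48, 7, 31, 37, None, None, None, 28]
Rule: An internal node has at least one child.
Per-node child counts:
  node 49: 1 child(ren)
  node 35: 2 child(ren)
  node 25: 2 child(ren)
  node 7: 0 child(ren)
  node 31: 1 child(ren)
  node 28: 0 child(ren)
  node 48: 1 child(ren)
  node 37: 0 child(ren)
Matching nodes: [49, 35, 25, 31, 48]
Count of internal (non-leaf) nodes: 5


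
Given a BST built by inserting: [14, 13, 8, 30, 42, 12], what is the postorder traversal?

Tree insertion order: [14, 13, 8, 30, 42, 12]
Tree (level-order array): [14, 13, 30, 8, None, None, 42, None, 12]
Postorder traversal: [12, 8, 13, 42, 30, 14]


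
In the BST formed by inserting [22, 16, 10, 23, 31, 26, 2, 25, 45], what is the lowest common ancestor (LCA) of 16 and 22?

Tree insertion order: [22, 16, 10, 23, 31, 26, 2, 25, 45]
Tree (level-order array): [22, 16, 23, 10, None, None, 31, 2, None, 26, 45, None, None, 25]
In a BST, the LCA of p=16, q=22 is the first node v on the
root-to-leaf path with p <= v <= q (go left if both < v, right if both > v).
Walk from root:
  at 22: 16 <= 22 <= 22, this is the LCA
LCA = 22


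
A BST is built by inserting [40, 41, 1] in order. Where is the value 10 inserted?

Starting tree (level order): [40, 1, 41]
Insertion path: 40 -> 1
Result: insert 10 as right child of 1
Final tree (level order): [40, 1, 41, None, 10]


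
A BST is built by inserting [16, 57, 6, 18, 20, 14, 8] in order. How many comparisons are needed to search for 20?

Search path for 20: 16 -> 57 -> 18 -> 20
Found: True
Comparisons: 4


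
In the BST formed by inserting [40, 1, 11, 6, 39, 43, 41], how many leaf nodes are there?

Tree built from: [40, 1, 11, 6, 39, 43, 41]
Tree (level-order array): [40, 1, 43, None, 11, 41, None, 6, 39]
Rule: A leaf has 0 children.
Per-node child counts:
  node 40: 2 child(ren)
  node 1: 1 child(ren)
  node 11: 2 child(ren)
  node 6: 0 child(ren)
  node 39: 0 child(ren)
  node 43: 1 child(ren)
  node 41: 0 child(ren)
Matching nodes: [6, 39, 41]
Count of leaf nodes: 3


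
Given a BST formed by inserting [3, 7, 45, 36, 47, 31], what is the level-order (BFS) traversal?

Tree insertion order: [3, 7, 45, 36, 47, 31]
Tree (level-order array): [3, None, 7, None, 45, 36, 47, 31]
BFS from the root, enqueuing left then right child of each popped node:
  queue [3] -> pop 3, enqueue [7], visited so far: [3]
  queue [7] -> pop 7, enqueue [45], visited so far: [3, 7]
  queue [45] -> pop 45, enqueue [36, 47], visited so far: [3, 7, 45]
  queue [36, 47] -> pop 36, enqueue [31], visited so far: [3, 7, 45, 36]
  queue [47, 31] -> pop 47, enqueue [none], visited so far: [3, 7, 45, 36, 47]
  queue [31] -> pop 31, enqueue [none], visited so far: [3, 7, 45, 36, 47, 31]
Result: [3, 7, 45, 36, 47, 31]


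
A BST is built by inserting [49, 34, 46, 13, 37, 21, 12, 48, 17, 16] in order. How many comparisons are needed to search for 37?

Search path for 37: 49 -> 34 -> 46 -> 37
Found: True
Comparisons: 4


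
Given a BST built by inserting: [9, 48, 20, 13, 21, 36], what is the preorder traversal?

Tree insertion order: [9, 48, 20, 13, 21, 36]
Tree (level-order array): [9, None, 48, 20, None, 13, 21, None, None, None, 36]
Preorder traversal: [9, 48, 20, 13, 21, 36]


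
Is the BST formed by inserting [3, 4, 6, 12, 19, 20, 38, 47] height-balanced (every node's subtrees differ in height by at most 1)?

Tree (level-order array): [3, None, 4, None, 6, None, 12, None, 19, None, 20, None, 38, None, 47]
Definition: a tree is height-balanced if, at every node, |h(left) - h(right)| <= 1 (empty subtree has height -1).
Bottom-up per-node check:
  node 47: h_left=-1, h_right=-1, diff=0 [OK], height=0
  node 38: h_left=-1, h_right=0, diff=1 [OK], height=1
  node 20: h_left=-1, h_right=1, diff=2 [FAIL (|-1-1|=2 > 1)], height=2
  node 19: h_left=-1, h_right=2, diff=3 [FAIL (|-1-2|=3 > 1)], height=3
  node 12: h_left=-1, h_right=3, diff=4 [FAIL (|-1-3|=4 > 1)], height=4
  node 6: h_left=-1, h_right=4, diff=5 [FAIL (|-1-4|=5 > 1)], height=5
  node 4: h_left=-1, h_right=5, diff=6 [FAIL (|-1-5|=6 > 1)], height=6
  node 3: h_left=-1, h_right=6, diff=7 [FAIL (|-1-6|=7 > 1)], height=7
Node 20 violates the condition: |-1 - 1| = 2 > 1.
Result: Not balanced


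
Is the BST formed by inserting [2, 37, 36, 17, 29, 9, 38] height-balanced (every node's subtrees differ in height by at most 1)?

Tree (level-order array): [2, None, 37, 36, 38, 17, None, None, None, 9, 29]
Definition: a tree is height-balanced if, at every node, |h(left) - h(right)| <= 1 (empty subtree has height -1).
Bottom-up per-node check:
  node 9: h_left=-1, h_right=-1, diff=0 [OK], height=0
  node 29: h_left=-1, h_right=-1, diff=0 [OK], height=0
  node 17: h_left=0, h_right=0, diff=0 [OK], height=1
  node 36: h_left=1, h_right=-1, diff=2 [FAIL (|1--1|=2 > 1)], height=2
  node 38: h_left=-1, h_right=-1, diff=0 [OK], height=0
  node 37: h_left=2, h_right=0, diff=2 [FAIL (|2-0|=2 > 1)], height=3
  node 2: h_left=-1, h_right=3, diff=4 [FAIL (|-1-3|=4 > 1)], height=4
Node 36 violates the condition: |1 - -1| = 2 > 1.
Result: Not balanced


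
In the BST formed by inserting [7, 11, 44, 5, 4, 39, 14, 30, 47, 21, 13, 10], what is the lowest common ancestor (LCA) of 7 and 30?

Tree insertion order: [7, 11, 44, 5, 4, 39, 14, 30, 47, 21, 13, 10]
Tree (level-order array): [7, 5, 11, 4, None, 10, 44, None, None, None, None, 39, 47, 14, None, None, None, 13, 30, None, None, 21]
In a BST, the LCA of p=7, q=30 is the first node v on the
root-to-leaf path with p <= v <= q (go left if both < v, right if both > v).
Walk from root:
  at 7: 7 <= 7 <= 30, this is the LCA
LCA = 7


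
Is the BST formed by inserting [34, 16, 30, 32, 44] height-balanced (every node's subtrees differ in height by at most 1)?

Tree (level-order array): [34, 16, 44, None, 30, None, None, None, 32]
Definition: a tree is height-balanced if, at every node, |h(left) - h(right)| <= 1 (empty subtree has height -1).
Bottom-up per-node check:
  node 32: h_left=-1, h_right=-1, diff=0 [OK], height=0
  node 30: h_left=-1, h_right=0, diff=1 [OK], height=1
  node 16: h_left=-1, h_right=1, diff=2 [FAIL (|-1-1|=2 > 1)], height=2
  node 44: h_left=-1, h_right=-1, diff=0 [OK], height=0
  node 34: h_left=2, h_right=0, diff=2 [FAIL (|2-0|=2 > 1)], height=3
Node 16 violates the condition: |-1 - 1| = 2 > 1.
Result: Not balanced


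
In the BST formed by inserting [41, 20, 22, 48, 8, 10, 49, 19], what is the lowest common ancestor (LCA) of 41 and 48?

Tree insertion order: [41, 20, 22, 48, 8, 10, 49, 19]
Tree (level-order array): [41, 20, 48, 8, 22, None, 49, None, 10, None, None, None, None, None, 19]
In a BST, the LCA of p=41, q=48 is the first node v on the
root-to-leaf path with p <= v <= q (go left if both < v, right if both > v).
Walk from root:
  at 41: 41 <= 41 <= 48, this is the LCA
LCA = 41


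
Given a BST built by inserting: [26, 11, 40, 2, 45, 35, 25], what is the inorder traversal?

Tree insertion order: [26, 11, 40, 2, 45, 35, 25]
Tree (level-order array): [26, 11, 40, 2, 25, 35, 45]
Inorder traversal: [2, 11, 25, 26, 35, 40, 45]


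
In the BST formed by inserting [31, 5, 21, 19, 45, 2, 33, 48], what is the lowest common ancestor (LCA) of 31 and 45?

Tree insertion order: [31, 5, 21, 19, 45, 2, 33, 48]
Tree (level-order array): [31, 5, 45, 2, 21, 33, 48, None, None, 19]
In a BST, the LCA of p=31, q=45 is the first node v on the
root-to-leaf path with p <= v <= q (go left if both < v, right if both > v).
Walk from root:
  at 31: 31 <= 31 <= 45, this is the LCA
LCA = 31


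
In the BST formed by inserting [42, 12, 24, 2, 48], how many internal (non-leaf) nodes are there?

Tree built from: [42, 12, 24, 2, 48]
Tree (level-order array): [42, 12, 48, 2, 24]
Rule: An internal node has at least one child.
Per-node child counts:
  node 42: 2 child(ren)
  node 12: 2 child(ren)
  node 2: 0 child(ren)
  node 24: 0 child(ren)
  node 48: 0 child(ren)
Matching nodes: [42, 12]
Count of internal (non-leaf) nodes: 2


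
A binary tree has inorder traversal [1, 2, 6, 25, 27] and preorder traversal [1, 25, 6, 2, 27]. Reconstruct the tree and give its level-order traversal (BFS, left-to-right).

Inorder:  [1, 2, 6, 25, 27]
Preorder: [1, 25, 6, 2, 27]
Algorithm: preorder visits root first, so consume preorder in order;
for each root, split the current inorder slice at that value into
left-subtree inorder and right-subtree inorder, then recurse.
Recursive splits:
  root=1; inorder splits into left=[], right=[2, 6, 25, 27]
  root=25; inorder splits into left=[2, 6], right=[27]
  root=6; inorder splits into left=[2], right=[]
  root=2; inorder splits into left=[], right=[]
  root=27; inorder splits into left=[], right=[]
Reconstructed level-order: [1, 25, 6, 27, 2]


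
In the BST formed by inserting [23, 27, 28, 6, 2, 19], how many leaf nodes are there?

Tree built from: [23, 27, 28, 6, 2, 19]
Tree (level-order array): [23, 6, 27, 2, 19, None, 28]
Rule: A leaf has 0 children.
Per-node child counts:
  node 23: 2 child(ren)
  node 6: 2 child(ren)
  node 2: 0 child(ren)
  node 19: 0 child(ren)
  node 27: 1 child(ren)
  node 28: 0 child(ren)
Matching nodes: [2, 19, 28]
Count of leaf nodes: 3


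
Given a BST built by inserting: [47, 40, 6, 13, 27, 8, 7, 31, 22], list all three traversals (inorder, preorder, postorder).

Tree insertion order: [47, 40, 6, 13, 27, 8, 7, 31, 22]
Tree (level-order array): [47, 40, None, 6, None, None, 13, 8, 27, 7, None, 22, 31]
Inorder (L, root, R): [6, 7, 8, 13, 22, 27, 31, 40, 47]
Preorder (root, L, R): [47, 40, 6, 13, 8, 7, 27, 22, 31]
Postorder (L, R, root): [7, 8, 22, 31, 27, 13, 6, 40, 47]


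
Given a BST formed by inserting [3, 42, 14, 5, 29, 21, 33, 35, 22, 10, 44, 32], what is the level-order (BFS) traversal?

Tree insertion order: [3, 42, 14, 5, 29, 21, 33, 35, 22, 10, 44, 32]
Tree (level-order array): [3, None, 42, 14, 44, 5, 29, None, None, None, 10, 21, 33, None, None, None, 22, 32, 35]
BFS from the root, enqueuing left then right child of each popped node:
  queue [3] -> pop 3, enqueue [42], visited so far: [3]
  queue [42] -> pop 42, enqueue [14, 44], visited so far: [3, 42]
  queue [14, 44] -> pop 14, enqueue [5, 29], visited so far: [3, 42, 14]
  queue [44, 5, 29] -> pop 44, enqueue [none], visited so far: [3, 42, 14, 44]
  queue [5, 29] -> pop 5, enqueue [10], visited so far: [3, 42, 14, 44, 5]
  queue [29, 10] -> pop 29, enqueue [21, 33], visited so far: [3, 42, 14, 44, 5, 29]
  queue [10, 21, 33] -> pop 10, enqueue [none], visited so far: [3, 42, 14, 44, 5, 29, 10]
  queue [21, 33] -> pop 21, enqueue [22], visited so far: [3, 42, 14, 44, 5, 29, 10, 21]
  queue [33, 22] -> pop 33, enqueue [32, 35], visited so far: [3, 42, 14, 44, 5, 29, 10, 21, 33]
  queue [22, 32, 35] -> pop 22, enqueue [none], visited so far: [3, 42, 14, 44, 5, 29, 10, 21, 33, 22]
  queue [32, 35] -> pop 32, enqueue [none], visited so far: [3, 42, 14, 44, 5, 29, 10, 21, 33, 22, 32]
  queue [35] -> pop 35, enqueue [none], visited so far: [3, 42, 14, 44, 5, 29, 10, 21, 33, 22, 32, 35]
Result: [3, 42, 14, 44, 5, 29, 10, 21, 33, 22, 32, 35]


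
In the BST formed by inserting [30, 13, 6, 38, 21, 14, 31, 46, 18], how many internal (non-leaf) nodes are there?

Tree built from: [30, 13, 6, 38, 21, 14, 31, 46, 18]
Tree (level-order array): [30, 13, 38, 6, 21, 31, 46, None, None, 14, None, None, None, None, None, None, 18]
Rule: An internal node has at least one child.
Per-node child counts:
  node 30: 2 child(ren)
  node 13: 2 child(ren)
  node 6: 0 child(ren)
  node 21: 1 child(ren)
  node 14: 1 child(ren)
  node 18: 0 child(ren)
  node 38: 2 child(ren)
  node 31: 0 child(ren)
  node 46: 0 child(ren)
Matching nodes: [30, 13, 21, 14, 38]
Count of internal (non-leaf) nodes: 5


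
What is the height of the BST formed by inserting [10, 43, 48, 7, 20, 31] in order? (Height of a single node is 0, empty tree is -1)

Insertion order: [10, 43, 48, 7, 20, 31]
Tree (level-order array): [10, 7, 43, None, None, 20, 48, None, 31]
Compute height bottom-up (empty subtree = -1):
  height(7) = 1 + max(-1, -1) = 0
  height(31) = 1 + max(-1, -1) = 0
  height(20) = 1 + max(-1, 0) = 1
  height(48) = 1 + max(-1, -1) = 0
  height(43) = 1 + max(1, 0) = 2
  height(10) = 1 + max(0, 2) = 3
Height = 3


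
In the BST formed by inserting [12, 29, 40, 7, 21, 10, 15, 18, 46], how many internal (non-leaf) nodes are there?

Tree built from: [12, 29, 40, 7, 21, 10, 15, 18, 46]
Tree (level-order array): [12, 7, 29, None, 10, 21, 40, None, None, 15, None, None, 46, None, 18]
Rule: An internal node has at least one child.
Per-node child counts:
  node 12: 2 child(ren)
  node 7: 1 child(ren)
  node 10: 0 child(ren)
  node 29: 2 child(ren)
  node 21: 1 child(ren)
  node 15: 1 child(ren)
  node 18: 0 child(ren)
  node 40: 1 child(ren)
  node 46: 0 child(ren)
Matching nodes: [12, 7, 29, 21, 15, 40]
Count of internal (non-leaf) nodes: 6


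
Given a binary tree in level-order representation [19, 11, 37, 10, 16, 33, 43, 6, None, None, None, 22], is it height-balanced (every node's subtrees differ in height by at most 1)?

Tree (level-order array): [19, 11, 37, 10, 16, 33, 43, 6, None, None, None, 22]
Definition: a tree is height-balanced if, at every node, |h(left) - h(right)| <= 1 (empty subtree has height -1).
Bottom-up per-node check:
  node 6: h_left=-1, h_right=-1, diff=0 [OK], height=0
  node 10: h_left=0, h_right=-1, diff=1 [OK], height=1
  node 16: h_left=-1, h_right=-1, diff=0 [OK], height=0
  node 11: h_left=1, h_right=0, diff=1 [OK], height=2
  node 22: h_left=-1, h_right=-1, diff=0 [OK], height=0
  node 33: h_left=0, h_right=-1, diff=1 [OK], height=1
  node 43: h_left=-1, h_right=-1, diff=0 [OK], height=0
  node 37: h_left=1, h_right=0, diff=1 [OK], height=2
  node 19: h_left=2, h_right=2, diff=0 [OK], height=3
All nodes satisfy the balance condition.
Result: Balanced


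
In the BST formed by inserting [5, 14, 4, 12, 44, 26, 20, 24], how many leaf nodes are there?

Tree built from: [5, 14, 4, 12, 44, 26, 20, 24]
Tree (level-order array): [5, 4, 14, None, None, 12, 44, None, None, 26, None, 20, None, None, 24]
Rule: A leaf has 0 children.
Per-node child counts:
  node 5: 2 child(ren)
  node 4: 0 child(ren)
  node 14: 2 child(ren)
  node 12: 0 child(ren)
  node 44: 1 child(ren)
  node 26: 1 child(ren)
  node 20: 1 child(ren)
  node 24: 0 child(ren)
Matching nodes: [4, 12, 24]
Count of leaf nodes: 3


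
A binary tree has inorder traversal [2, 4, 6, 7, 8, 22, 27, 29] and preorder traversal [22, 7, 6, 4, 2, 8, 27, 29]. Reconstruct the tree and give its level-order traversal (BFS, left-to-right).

Inorder:  [2, 4, 6, 7, 8, 22, 27, 29]
Preorder: [22, 7, 6, 4, 2, 8, 27, 29]
Algorithm: preorder visits root first, so consume preorder in order;
for each root, split the current inorder slice at that value into
left-subtree inorder and right-subtree inorder, then recurse.
Recursive splits:
  root=22; inorder splits into left=[2, 4, 6, 7, 8], right=[27, 29]
  root=7; inorder splits into left=[2, 4, 6], right=[8]
  root=6; inorder splits into left=[2, 4], right=[]
  root=4; inorder splits into left=[2], right=[]
  root=2; inorder splits into left=[], right=[]
  root=8; inorder splits into left=[], right=[]
  root=27; inorder splits into left=[], right=[29]
  root=29; inorder splits into left=[], right=[]
Reconstructed level-order: [22, 7, 27, 6, 8, 29, 4, 2]


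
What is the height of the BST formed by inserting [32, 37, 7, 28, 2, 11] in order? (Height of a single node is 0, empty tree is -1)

Insertion order: [32, 37, 7, 28, 2, 11]
Tree (level-order array): [32, 7, 37, 2, 28, None, None, None, None, 11]
Compute height bottom-up (empty subtree = -1):
  height(2) = 1 + max(-1, -1) = 0
  height(11) = 1 + max(-1, -1) = 0
  height(28) = 1 + max(0, -1) = 1
  height(7) = 1 + max(0, 1) = 2
  height(37) = 1 + max(-1, -1) = 0
  height(32) = 1 + max(2, 0) = 3
Height = 3


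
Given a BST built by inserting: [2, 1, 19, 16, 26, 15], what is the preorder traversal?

Tree insertion order: [2, 1, 19, 16, 26, 15]
Tree (level-order array): [2, 1, 19, None, None, 16, 26, 15]
Preorder traversal: [2, 1, 19, 16, 15, 26]


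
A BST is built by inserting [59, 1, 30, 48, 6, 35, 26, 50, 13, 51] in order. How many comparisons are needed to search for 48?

Search path for 48: 59 -> 1 -> 30 -> 48
Found: True
Comparisons: 4


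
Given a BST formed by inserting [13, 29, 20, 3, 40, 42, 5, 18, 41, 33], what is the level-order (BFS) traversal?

Tree insertion order: [13, 29, 20, 3, 40, 42, 5, 18, 41, 33]
Tree (level-order array): [13, 3, 29, None, 5, 20, 40, None, None, 18, None, 33, 42, None, None, None, None, 41]
BFS from the root, enqueuing left then right child of each popped node:
  queue [13] -> pop 13, enqueue [3, 29], visited so far: [13]
  queue [3, 29] -> pop 3, enqueue [5], visited so far: [13, 3]
  queue [29, 5] -> pop 29, enqueue [20, 40], visited so far: [13, 3, 29]
  queue [5, 20, 40] -> pop 5, enqueue [none], visited so far: [13, 3, 29, 5]
  queue [20, 40] -> pop 20, enqueue [18], visited so far: [13, 3, 29, 5, 20]
  queue [40, 18] -> pop 40, enqueue [33, 42], visited so far: [13, 3, 29, 5, 20, 40]
  queue [18, 33, 42] -> pop 18, enqueue [none], visited so far: [13, 3, 29, 5, 20, 40, 18]
  queue [33, 42] -> pop 33, enqueue [none], visited so far: [13, 3, 29, 5, 20, 40, 18, 33]
  queue [42] -> pop 42, enqueue [41], visited so far: [13, 3, 29, 5, 20, 40, 18, 33, 42]
  queue [41] -> pop 41, enqueue [none], visited so far: [13, 3, 29, 5, 20, 40, 18, 33, 42, 41]
Result: [13, 3, 29, 5, 20, 40, 18, 33, 42, 41]


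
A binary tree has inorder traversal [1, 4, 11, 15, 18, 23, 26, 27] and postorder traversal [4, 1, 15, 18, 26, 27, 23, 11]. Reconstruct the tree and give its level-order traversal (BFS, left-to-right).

Inorder:   [1, 4, 11, 15, 18, 23, 26, 27]
Postorder: [4, 1, 15, 18, 26, 27, 23, 11]
Algorithm: postorder visits root last, so walk postorder right-to-left;
each value is the root of the current inorder slice — split it at that
value, recurse on the right subtree first, then the left.
Recursive splits:
  root=11; inorder splits into left=[1, 4], right=[15, 18, 23, 26, 27]
  root=23; inorder splits into left=[15, 18], right=[26, 27]
  root=27; inorder splits into left=[26], right=[]
  root=26; inorder splits into left=[], right=[]
  root=18; inorder splits into left=[15], right=[]
  root=15; inorder splits into left=[], right=[]
  root=1; inorder splits into left=[], right=[4]
  root=4; inorder splits into left=[], right=[]
Reconstructed level-order: [11, 1, 23, 4, 18, 27, 15, 26]


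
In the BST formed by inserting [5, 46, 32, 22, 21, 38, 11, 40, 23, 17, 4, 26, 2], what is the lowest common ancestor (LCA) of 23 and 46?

Tree insertion order: [5, 46, 32, 22, 21, 38, 11, 40, 23, 17, 4, 26, 2]
Tree (level-order array): [5, 4, 46, 2, None, 32, None, None, None, 22, 38, 21, 23, None, 40, 11, None, None, 26, None, None, None, 17]
In a BST, the LCA of p=23, q=46 is the first node v on the
root-to-leaf path with p <= v <= q (go left if both < v, right if both > v).
Walk from root:
  at 5: both 23 and 46 > 5, go right
  at 46: 23 <= 46 <= 46, this is the LCA
LCA = 46


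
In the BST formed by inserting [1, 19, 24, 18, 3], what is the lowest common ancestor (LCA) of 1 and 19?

Tree insertion order: [1, 19, 24, 18, 3]
Tree (level-order array): [1, None, 19, 18, 24, 3]
In a BST, the LCA of p=1, q=19 is the first node v on the
root-to-leaf path with p <= v <= q (go left if both < v, right if both > v).
Walk from root:
  at 1: 1 <= 1 <= 19, this is the LCA
LCA = 1


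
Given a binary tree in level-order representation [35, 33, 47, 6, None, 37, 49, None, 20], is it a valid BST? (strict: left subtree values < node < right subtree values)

Level-order array: [35, 33, 47, 6, None, 37, 49, None, 20]
Validate using subtree bounds (lo, hi): at each node, require lo < value < hi,
then recurse left with hi=value and right with lo=value.
Preorder trace (stopping at first violation):
  at node 35 with bounds (-inf, +inf): OK
  at node 33 with bounds (-inf, 35): OK
  at node 6 with bounds (-inf, 33): OK
  at node 20 with bounds (6, 33): OK
  at node 47 with bounds (35, +inf): OK
  at node 37 with bounds (35, 47): OK
  at node 49 with bounds (47, +inf): OK
No violation found at any node.
Result: Valid BST


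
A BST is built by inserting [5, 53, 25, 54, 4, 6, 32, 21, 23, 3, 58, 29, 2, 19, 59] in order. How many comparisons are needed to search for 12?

Search path for 12: 5 -> 53 -> 25 -> 6 -> 21 -> 19
Found: False
Comparisons: 6


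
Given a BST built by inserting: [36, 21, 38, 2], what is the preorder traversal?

Tree insertion order: [36, 21, 38, 2]
Tree (level-order array): [36, 21, 38, 2]
Preorder traversal: [36, 21, 2, 38]


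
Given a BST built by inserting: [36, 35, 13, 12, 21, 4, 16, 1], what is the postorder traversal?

Tree insertion order: [36, 35, 13, 12, 21, 4, 16, 1]
Tree (level-order array): [36, 35, None, 13, None, 12, 21, 4, None, 16, None, 1]
Postorder traversal: [1, 4, 12, 16, 21, 13, 35, 36]


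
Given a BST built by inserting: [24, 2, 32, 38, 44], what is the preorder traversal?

Tree insertion order: [24, 2, 32, 38, 44]
Tree (level-order array): [24, 2, 32, None, None, None, 38, None, 44]
Preorder traversal: [24, 2, 32, 38, 44]


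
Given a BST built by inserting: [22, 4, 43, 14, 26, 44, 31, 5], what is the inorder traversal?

Tree insertion order: [22, 4, 43, 14, 26, 44, 31, 5]
Tree (level-order array): [22, 4, 43, None, 14, 26, 44, 5, None, None, 31]
Inorder traversal: [4, 5, 14, 22, 26, 31, 43, 44]


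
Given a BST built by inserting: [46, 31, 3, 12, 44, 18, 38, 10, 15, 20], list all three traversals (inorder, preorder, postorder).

Tree insertion order: [46, 31, 3, 12, 44, 18, 38, 10, 15, 20]
Tree (level-order array): [46, 31, None, 3, 44, None, 12, 38, None, 10, 18, None, None, None, None, 15, 20]
Inorder (L, root, R): [3, 10, 12, 15, 18, 20, 31, 38, 44, 46]
Preorder (root, L, R): [46, 31, 3, 12, 10, 18, 15, 20, 44, 38]
Postorder (L, R, root): [10, 15, 20, 18, 12, 3, 38, 44, 31, 46]


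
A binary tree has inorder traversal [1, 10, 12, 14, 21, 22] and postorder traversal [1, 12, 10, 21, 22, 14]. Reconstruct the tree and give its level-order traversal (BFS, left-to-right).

Inorder:   [1, 10, 12, 14, 21, 22]
Postorder: [1, 12, 10, 21, 22, 14]
Algorithm: postorder visits root last, so walk postorder right-to-left;
each value is the root of the current inorder slice — split it at that
value, recurse on the right subtree first, then the left.
Recursive splits:
  root=14; inorder splits into left=[1, 10, 12], right=[21, 22]
  root=22; inorder splits into left=[21], right=[]
  root=21; inorder splits into left=[], right=[]
  root=10; inorder splits into left=[1], right=[12]
  root=12; inorder splits into left=[], right=[]
  root=1; inorder splits into left=[], right=[]
Reconstructed level-order: [14, 10, 22, 1, 12, 21]


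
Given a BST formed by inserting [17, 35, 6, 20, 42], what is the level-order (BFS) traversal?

Tree insertion order: [17, 35, 6, 20, 42]
Tree (level-order array): [17, 6, 35, None, None, 20, 42]
BFS from the root, enqueuing left then right child of each popped node:
  queue [17] -> pop 17, enqueue [6, 35], visited so far: [17]
  queue [6, 35] -> pop 6, enqueue [none], visited so far: [17, 6]
  queue [35] -> pop 35, enqueue [20, 42], visited so far: [17, 6, 35]
  queue [20, 42] -> pop 20, enqueue [none], visited so far: [17, 6, 35, 20]
  queue [42] -> pop 42, enqueue [none], visited so far: [17, 6, 35, 20, 42]
Result: [17, 6, 35, 20, 42]


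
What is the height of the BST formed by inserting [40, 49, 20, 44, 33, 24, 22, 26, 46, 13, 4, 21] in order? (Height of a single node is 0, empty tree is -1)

Insertion order: [40, 49, 20, 44, 33, 24, 22, 26, 46, 13, 4, 21]
Tree (level-order array): [40, 20, 49, 13, 33, 44, None, 4, None, 24, None, None, 46, None, None, 22, 26, None, None, 21]
Compute height bottom-up (empty subtree = -1):
  height(4) = 1 + max(-1, -1) = 0
  height(13) = 1 + max(0, -1) = 1
  height(21) = 1 + max(-1, -1) = 0
  height(22) = 1 + max(0, -1) = 1
  height(26) = 1 + max(-1, -1) = 0
  height(24) = 1 + max(1, 0) = 2
  height(33) = 1 + max(2, -1) = 3
  height(20) = 1 + max(1, 3) = 4
  height(46) = 1 + max(-1, -1) = 0
  height(44) = 1 + max(-1, 0) = 1
  height(49) = 1 + max(1, -1) = 2
  height(40) = 1 + max(4, 2) = 5
Height = 5


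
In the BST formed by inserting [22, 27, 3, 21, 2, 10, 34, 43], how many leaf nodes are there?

Tree built from: [22, 27, 3, 21, 2, 10, 34, 43]
Tree (level-order array): [22, 3, 27, 2, 21, None, 34, None, None, 10, None, None, 43]
Rule: A leaf has 0 children.
Per-node child counts:
  node 22: 2 child(ren)
  node 3: 2 child(ren)
  node 2: 0 child(ren)
  node 21: 1 child(ren)
  node 10: 0 child(ren)
  node 27: 1 child(ren)
  node 34: 1 child(ren)
  node 43: 0 child(ren)
Matching nodes: [2, 10, 43]
Count of leaf nodes: 3


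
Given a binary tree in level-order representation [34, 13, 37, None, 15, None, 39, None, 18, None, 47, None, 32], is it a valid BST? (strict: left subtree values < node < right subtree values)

Level-order array: [34, 13, 37, None, 15, None, 39, None, 18, None, 47, None, 32]
Validate using subtree bounds (lo, hi): at each node, require lo < value < hi,
then recurse left with hi=value and right with lo=value.
Preorder trace (stopping at first violation):
  at node 34 with bounds (-inf, +inf): OK
  at node 13 with bounds (-inf, 34): OK
  at node 15 with bounds (13, 34): OK
  at node 18 with bounds (15, 34): OK
  at node 32 with bounds (18, 34): OK
  at node 37 with bounds (34, +inf): OK
  at node 39 with bounds (37, +inf): OK
  at node 47 with bounds (39, +inf): OK
No violation found at any node.
Result: Valid BST


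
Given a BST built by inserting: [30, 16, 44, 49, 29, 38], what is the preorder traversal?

Tree insertion order: [30, 16, 44, 49, 29, 38]
Tree (level-order array): [30, 16, 44, None, 29, 38, 49]
Preorder traversal: [30, 16, 29, 44, 38, 49]


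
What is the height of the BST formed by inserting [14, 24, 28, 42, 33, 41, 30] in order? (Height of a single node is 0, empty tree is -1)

Insertion order: [14, 24, 28, 42, 33, 41, 30]
Tree (level-order array): [14, None, 24, None, 28, None, 42, 33, None, 30, 41]
Compute height bottom-up (empty subtree = -1):
  height(30) = 1 + max(-1, -1) = 0
  height(41) = 1 + max(-1, -1) = 0
  height(33) = 1 + max(0, 0) = 1
  height(42) = 1 + max(1, -1) = 2
  height(28) = 1 + max(-1, 2) = 3
  height(24) = 1 + max(-1, 3) = 4
  height(14) = 1 + max(-1, 4) = 5
Height = 5


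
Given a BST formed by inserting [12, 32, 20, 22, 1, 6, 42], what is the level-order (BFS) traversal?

Tree insertion order: [12, 32, 20, 22, 1, 6, 42]
Tree (level-order array): [12, 1, 32, None, 6, 20, 42, None, None, None, 22]
BFS from the root, enqueuing left then right child of each popped node:
  queue [12] -> pop 12, enqueue [1, 32], visited so far: [12]
  queue [1, 32] -> pop 1, enqueue [6], visited so far: [12, 1]
  queue [32, 6] -> pop 32, enqueue [20, 42], visited so far: [12, 1, 32]
  queue [6, 20, 42] -> pop 6, enqueue [none], visited so far: [12, 1, 32, 6]
  queue [20, 42] -> pop 20, enqueue [22], visited so far: [12, 1, 32, 6, 20]
  queue [42, 22] -> pop 42, enqueue [none], visited so far: [12, 1, 32, 6, 20, 42]
  queue [22] -> pop 22, enqueue [none], visited so far: [12, 1, 32, 6, 20, 42, 22]
Result: [12, 1, 32, 6, 20, 42, 22]


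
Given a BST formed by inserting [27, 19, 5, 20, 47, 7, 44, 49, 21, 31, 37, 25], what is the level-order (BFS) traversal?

Tree insertion order: [27, 19, 5, 20, 47, 7, 44, 49, 21, 31, 37, 25]
Tree (level-order array): [27, 19, 47, 5, 20, 44, 49, None, 7, None, 21, 31, None, None, None, None, None, None, 25, None, 37]
BFS from the root, enqueuing left then right child of each popped node:
  queue [27] -> pop 27, enqueue [19, 47], visited so far: [27]
  queue [19, 47] -> pop 19, enqueue [5, 20], visited so far: [27, 19]
  queue [47, 5, 20] -> pop 47, enqueue [44, 49], visited so far: [27, 19, 47]
  queue [5, 20, 44, 49] -> pop 5, enqueue [7], visited so far: [27, 19, 47, 5]
  queue [20, 44, 49, 7] -> pop 20, enqueue [21], visited so far: [27, 19, 47, 5, 20]
  queue [44, 49, 7, 21] -> pop 44, enqueue [31], visited so far: [27, 19, 47, 5, 20, 44]
  queue [49, 7, 21, 31] -> pop 49, enqueue [none], visited so far: [27, 19, 47, 5, 20, 44, 49]
  queue [7, 21, 31] -> pop 7, enqueue [none], visited so far: [27, 19, 47, 5, 20, 44, 49, 7]
  queue [21, 31] -> pop 21, enqueue [25], visited so far: [27, 19, 47, 5, 20, 44, 49, 7, 21]
  queue [31, 25] -> pop 31, enqueue [37], visited so far: [27, 19, 47, 5, 20, 44, 49, 7, 21, 31]
  queue [25, 37] -> pop 25, enqueue [none], visited so far: [27, 19, 47, 5, 20, 44, 49, 7, 21, 31, 25]
  queue [37] -> pop 37, enqueue [none], visited so far: [27, 19, 47, 5, 20, 44, 49, 7, 21, 31, 25, 37]
Result: [27, 19, 47, 5, 20, 44, 49, 7, 21, 31, 25, 37]


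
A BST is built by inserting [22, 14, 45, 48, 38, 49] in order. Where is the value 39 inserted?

Starting tree (level order): [22, 14, 45, None, None, 38, 48, None, None, None, 49]
Insertion path: 22 -> 45 -> 38
Result: insert 39 as right child of 38
Final tree (level order): [22, 14, 45, None, None, 38, 48, None, 39, None, 49]


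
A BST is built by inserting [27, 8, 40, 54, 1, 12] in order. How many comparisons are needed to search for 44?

Search path for 44: 27 -> 40 -> 54
Found: False
Comparisons: 3


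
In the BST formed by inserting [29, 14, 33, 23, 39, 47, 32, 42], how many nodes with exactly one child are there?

Tree built from: [29, 14, 33, 23, 39, 47, 32, 42]
Tree (level-order array): [29, 14, 33, None, 23, 32, 39, None, None, None, None, None, 47, 42]
Rule: These are nodes with exactly 1 non-null child.
Per-node child counts:
  node 29: 2 child(ren)
  node 14: 1 child(ren)
  node 23: 0 child(ren)
  node 33: 2 child(ren)
  node 32: 0 child(ren)
  node 39: 1 child(ren)
  node 47: 1 child(ren)
  node 42: 0 child(ren)
Matching nodes: [14, 39, 47]
Count of nodes with exactly one child: 3


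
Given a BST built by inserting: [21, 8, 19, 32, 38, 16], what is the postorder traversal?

Tree insertion order: [21, 8, 19, 32, 38, 16]
Tree (level-order array): [21, 8, 32, None, 19, None, 38, 16]
Postorder traversal: [16, 19, 8, 38, 32, 21]


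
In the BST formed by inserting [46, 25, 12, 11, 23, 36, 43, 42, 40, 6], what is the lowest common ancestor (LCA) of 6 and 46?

Tree insertion order: [46, 25, 12, 11, 23, 36, 43, 42, 40, 6]
Tree (level-order array): [46, 25, None, 12, 36, 11, 23, None, 43, 6, None, None, None, 42, None, None, None, 40]
In a BST, the LCA of p=6, q=46 is the first node v on the
root-to-leaf path with p <= v <= q (go left if both < v, right if both > v).
Walk from root:
  at 46: 6 <= 46 <= 46, this is the LCA
LCA = 46


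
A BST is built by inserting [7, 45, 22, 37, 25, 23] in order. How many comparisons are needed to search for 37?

Search path for 37: 7 -> 45 -> 22 -> 37
Found: True
Comparisons: 4


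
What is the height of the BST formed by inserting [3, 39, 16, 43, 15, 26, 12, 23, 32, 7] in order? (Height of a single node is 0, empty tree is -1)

Insertion order: [3, 39, 16, 43, 15, 26, 12, 23, 32, 7]
Tree (level-order array): [3, None, 39, 16, 43, 15, 26, None, None, 12, None, 23, 32, 7]
Compute height bottom-up (empty subtree = -1):
  height(7) = 1 + max(-1, -1) = 0
  height(12) = 1 + max(0, -1) = 1
  height(15) = 1 + max(1, -1) = 2
  height(23) = 1 + max(-1, -1) = 0
  height(32) = 1 + max(-1, -1) = 0
  height(26) = 1 + max(0, 0) = 1
  height(16) = 1 + max(2, 1) = 3
  height(43) = 1 + max(-1, -1) = 0
  height(39) = 1 + max(3, 0) = 4
  height(3) = 1 + max(-1, 4) = 5
Height = 5


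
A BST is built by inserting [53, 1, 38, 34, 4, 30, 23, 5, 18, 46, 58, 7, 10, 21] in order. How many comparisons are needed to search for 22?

Search path for 22: 53 -> 1 -> 38 -> 34 -> 4 -> 30 -> 23 -> 5 -> 18 -> 21
Found: False
Comparisons: 10


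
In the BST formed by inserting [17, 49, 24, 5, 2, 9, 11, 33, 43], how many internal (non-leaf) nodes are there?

Tree built from: [17, 49, 24, 5, 2, 9, 11, 33, 43]
Tree (level-order array): [17, 5, 49, 2, 9, 24, None, None, None, None, 11, None, 33, None, None, None, 43]
Rule: An internal node has at least one child.
Per-node child counts:
  node 17: 2 child(ren)
  node 5: 2 child(ren)
  node 2: 0 child(ren)
  node 9: 1 child(ren)
  node 11: 0 child(ren)
  node 49: 1 child(ren)
  node 24: 1 child(ren)
  node 33: 1 child(ren)
  node 43: 0 child(ren)
Matching nodes: [17, 5, 9, 49, 24, 33]
Count of internal (non-leaf) nodes: 6


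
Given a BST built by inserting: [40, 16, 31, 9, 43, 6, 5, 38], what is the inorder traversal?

Tree insertion order: [40, 16, 31, 9, 43, 6, 5, 38]
Tree (level-order array): [40, 16, 43, 9, 31, None, None, 6, None, None, 38, 5]
Inorder traversal: [5, 6, 9, 16, 31, 38, 40, 43]


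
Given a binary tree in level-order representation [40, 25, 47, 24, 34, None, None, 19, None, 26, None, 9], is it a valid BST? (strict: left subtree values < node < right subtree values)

Level-order array: [40, 25, 47, 24, 34, None, None, 19, None, 26, None, 9]
Validate using subtree bounds (lo, hi): at each node, require lo < value < hi,
then recurse left with hi=value and right with lo=value.
Preorder trace (stopping at first violation):
  at node 40 with bounds (-inf, +inf): OK
  at node 25 with bounds (-inf, 40): OK
  at node 24 with bounds (-inf, 25): OK
  at node 19 with bounds (-inf, 24): OK
  at node 9 with bounds (-inf, 19): OK
  at node 34 with bounds (25, 40): OK
  at node 26 with bounds (25, 34): OK
  at node 47 with bounds (40, +inf): OK
No violation found at any node.
Result: Valid BST
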